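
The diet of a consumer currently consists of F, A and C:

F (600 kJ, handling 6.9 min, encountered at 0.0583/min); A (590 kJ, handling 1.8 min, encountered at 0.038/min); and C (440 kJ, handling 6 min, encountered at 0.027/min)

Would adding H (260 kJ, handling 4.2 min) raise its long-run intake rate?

Current rate: (0.0583×600 + 0.038×590 + 0.027×440)/(1 + 0.0583×6.9 + 0.038×1.8 + 0.027×6) = 42.43 kJ/min.
Profitability of H: 260/4.2 = 61.9 kJ/min.
Since 61.9 > R, including H increases the long-run rate.

Yes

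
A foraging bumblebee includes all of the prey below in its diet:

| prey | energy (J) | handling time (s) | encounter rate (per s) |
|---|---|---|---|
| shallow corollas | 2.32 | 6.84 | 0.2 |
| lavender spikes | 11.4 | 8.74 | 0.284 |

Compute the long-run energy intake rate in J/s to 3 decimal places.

0.763 J/s

R = (0.2×2.32 + 0.284×11.4) / (1 + 0.2×6.84 + 0.284×8.74) = 3.702/4.85 = 0.7632 J/s.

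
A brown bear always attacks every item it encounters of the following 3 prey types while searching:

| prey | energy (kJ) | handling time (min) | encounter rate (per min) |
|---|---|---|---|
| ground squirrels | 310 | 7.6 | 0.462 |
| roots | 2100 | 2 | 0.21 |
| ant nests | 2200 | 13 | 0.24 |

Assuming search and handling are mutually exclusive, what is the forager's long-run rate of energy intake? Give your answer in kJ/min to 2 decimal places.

138.14 kJ/min

R = (0.462×310 + 0.21×2100 + 0.24×2200) / (1 + 0.462×7.6 + 0.21×2 + 0.24×13) = 1112/8.051 = 138.1 kJ/min.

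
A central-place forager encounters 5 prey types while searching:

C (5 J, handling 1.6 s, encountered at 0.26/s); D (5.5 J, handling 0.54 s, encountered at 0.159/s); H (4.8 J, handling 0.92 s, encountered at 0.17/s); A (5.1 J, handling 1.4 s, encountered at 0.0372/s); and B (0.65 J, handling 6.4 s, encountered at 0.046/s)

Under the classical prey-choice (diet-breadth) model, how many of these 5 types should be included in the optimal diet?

Profitabilities (E/h, J/s): D 10.2, H 5.22, A 3.64, C 3.12, B 0.102. Add prey in this order while the next type's profitability exceeds the intake rate on those already taken.
Rate on top 1: 0.8054. H: 5.22 > 0.8054 → include.
Rate on top 2: 1.361. A: 3.64 > 1.361 → include.
Rate on top 3: 1.453. C: 3.12 > 1.453 → include.
Rate on top 4: 1.859. B: 0.102 < 1.859 → exclude; stop.
Optimal diet: D, H, A, C — 4 of 5 types.

4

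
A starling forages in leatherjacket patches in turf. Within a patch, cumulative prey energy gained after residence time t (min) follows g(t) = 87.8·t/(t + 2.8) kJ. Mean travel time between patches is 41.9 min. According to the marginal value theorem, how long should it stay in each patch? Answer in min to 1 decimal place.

10.8 min

By the marginal value theorem, leave when the instantaneous gain rate g'(t) equals the habitat-wide average g(t)/(T + t).
g'(t) = 87.8·2.8/(t + 2.8)². Setting 87.8·2.8/(t+2.8)² = 87.8t/[(t+2.8)(41.9+t)] gives 2.8(41.9+t) = t(t+2.8), so t² = 2.8×41.9 = 117.3.
t* = √117.3 = 10.83 min.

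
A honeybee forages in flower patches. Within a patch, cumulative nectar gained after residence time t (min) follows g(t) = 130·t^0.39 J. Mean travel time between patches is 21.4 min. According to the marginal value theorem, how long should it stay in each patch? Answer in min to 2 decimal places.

Optimal t* satisfies g'(t*) = g(t*)/(T + t*).
g'(t) = 0.39·130·t^-0.61. Setting 0.39·130·t^-0.61 = 130·t^0.39/(21.4+t) gives 0.39(21.4+t) = t, so 0.61·t = 0.39×21.4.
t* = 0.39×21.4/0.61 = 13.68 min.

13.68 min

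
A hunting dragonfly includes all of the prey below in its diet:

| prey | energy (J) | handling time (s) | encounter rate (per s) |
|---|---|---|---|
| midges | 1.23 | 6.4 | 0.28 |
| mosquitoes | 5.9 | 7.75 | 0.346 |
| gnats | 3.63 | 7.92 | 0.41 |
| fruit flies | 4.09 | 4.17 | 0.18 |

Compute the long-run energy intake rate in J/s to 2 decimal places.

0.49 J/s

Energy encountered per unit search time: 0.28×1.23 + 0.346×5.9 + 0.41×3.63 + 0.18×4.09 = 4.61 J/s.
Handling time per unit search time: 0.28×6.4 + 0.346×7.75 + 0.41×7.92 + 0.18×4.17 = 8.471.
Rate = 4.61/(1 + 8.471) = 0.4868 J/s.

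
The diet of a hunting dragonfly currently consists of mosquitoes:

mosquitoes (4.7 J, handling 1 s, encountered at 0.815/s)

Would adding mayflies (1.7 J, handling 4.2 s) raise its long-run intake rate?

No

Intake rate on the current diet: R = (0.815×4.7) / (1 + 0.815×1) = 3.83/1.815 = 2.11 J/s.
mayflies: E/h = 1.7/4.2 = 0.4048 J/s.
Since 0.4048 < R, time spent handling mayflies is better spent searching.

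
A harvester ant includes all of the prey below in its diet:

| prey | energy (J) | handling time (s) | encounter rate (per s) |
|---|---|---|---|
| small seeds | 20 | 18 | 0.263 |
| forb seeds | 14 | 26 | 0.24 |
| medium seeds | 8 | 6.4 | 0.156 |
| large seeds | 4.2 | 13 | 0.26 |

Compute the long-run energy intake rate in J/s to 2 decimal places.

0.67 J/s

R = Σλ_iE_i / (1 + Σλ_ih_i)
Numerator: 0.263×20 + 0.24×14 + 0.156×8 + 0.26×4.2 = 10.96
Denominator: 1 + 0.263×18 + 0.24×26 + 0.156×6.4 + 0.26×13 = 16.35
R = 10.96/16.35 = 0.6702 J/s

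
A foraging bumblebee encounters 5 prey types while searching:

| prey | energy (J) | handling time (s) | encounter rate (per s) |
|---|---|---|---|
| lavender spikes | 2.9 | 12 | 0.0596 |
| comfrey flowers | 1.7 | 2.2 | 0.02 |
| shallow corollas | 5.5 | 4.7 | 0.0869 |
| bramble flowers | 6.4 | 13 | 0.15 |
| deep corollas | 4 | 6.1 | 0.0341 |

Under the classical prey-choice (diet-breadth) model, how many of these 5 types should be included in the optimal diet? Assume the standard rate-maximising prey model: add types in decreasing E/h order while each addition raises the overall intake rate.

Profitabilities (E/h, J/s): shallow corollas 1.17, comfrey flowers 0.773, deep corollas 0.656, bramble flowers 0.492, lavender spikes 0.242. Add prey in this order while the next type's profitability exceeds the intake rate on those already taken.
Rate on top 1: 0.3393. comfrey flowers: 0.773 > 0.3393 → include.
Rate on top 2: 0.3525. deep corollas: 0.656 > 0.3525 → include.
Rate on top 3: 0.3905. bramble flowers: 0.492 > 0.3905 → include.
Rate on top 4: 0.4455. lavender spikes: 0.242 < 0.4455 → exclude; stop.
Optimal diet: shallow corollas, comfrey flowers, deep corollas, bramble flowers — 4 of 5 types.

4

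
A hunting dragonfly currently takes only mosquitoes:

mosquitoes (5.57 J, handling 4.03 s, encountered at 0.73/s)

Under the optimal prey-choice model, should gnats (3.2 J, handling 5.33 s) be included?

Intake rate on the current diet: R = (0.73×5.57) / (1 + 0.73×4.03) = 4.066/3.942 = 1.032 J/s.
Profitability of gnats: 3.2/5.33 = 0.6004 J/s.
0.6004 < 1.032, so adding gnats would lower the average — exclude it.

No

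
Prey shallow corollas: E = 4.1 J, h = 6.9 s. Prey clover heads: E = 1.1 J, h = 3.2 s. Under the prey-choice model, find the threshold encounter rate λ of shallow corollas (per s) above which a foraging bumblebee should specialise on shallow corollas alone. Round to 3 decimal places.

At the threshold, the rate on shallow corollas alone equals the profitability of clover heads: λ·4.1/(1 + λ·6.9) = 1.1/3.2 = 0.3438.
Rearranging, λ(4.1 − 0.3438×6.9) = 0.3438, so λ = 0.3438/1.728 = 0.1989 per s.

0.199 per s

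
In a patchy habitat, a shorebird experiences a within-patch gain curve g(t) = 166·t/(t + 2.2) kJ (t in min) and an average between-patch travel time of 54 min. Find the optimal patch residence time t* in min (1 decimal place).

Optimal t* satisfies g'(t*) = g(t*)/(T + t*).
g'(t) = 166·2.2/(t + 2.2)². Setting 166·2.2/(t+2.2)² = 166t/[(t+2.2)(54+t)] gives 2.2(54+t) = t(t+2.2), so t² = 2.2×54 = 118.8.
t* = √118.8 = 10.9 min.

10.9 min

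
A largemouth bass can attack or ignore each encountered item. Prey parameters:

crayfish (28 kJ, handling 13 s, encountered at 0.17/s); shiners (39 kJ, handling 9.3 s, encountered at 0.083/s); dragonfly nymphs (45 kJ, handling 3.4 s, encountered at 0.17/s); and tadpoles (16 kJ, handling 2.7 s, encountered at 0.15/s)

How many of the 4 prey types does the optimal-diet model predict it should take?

2

E/h in descending order: dragonfly nymphs 13.2, tadpoles 5.93, shiners 4.19, crayfish 2.15 kJ/s. The optimal diet is the largest prefix of this list for which every included type satisfies E_i/h_i > R on the types above it.
Rate on top 1: 4.848. tadpoles: 5.93 > 4.848 → include.
Rate on top 2: 5.068. shiners: 4.19 < 5.068 → exclude; stop.
Optimal diet: dragonfly nymphs, tadpoles — 2 of 4 types.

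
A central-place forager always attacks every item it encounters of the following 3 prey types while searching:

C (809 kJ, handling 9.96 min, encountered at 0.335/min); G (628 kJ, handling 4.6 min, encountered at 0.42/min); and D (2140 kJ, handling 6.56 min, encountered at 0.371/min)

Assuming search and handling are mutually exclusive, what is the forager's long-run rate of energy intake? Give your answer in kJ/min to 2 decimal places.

152.68 kJ/min

R = Σλ_iE_i / (1 + Σλ_ih_i)
Numerator: 0.335×809 + 0.42×628 + 0.371×2140 = 1329
Denominator: 1 + 0.335×9.96 + 0.42×4.6 + 0.371×6.56 = 8.702
R = 1329/8.702 = 152.7 kJ/min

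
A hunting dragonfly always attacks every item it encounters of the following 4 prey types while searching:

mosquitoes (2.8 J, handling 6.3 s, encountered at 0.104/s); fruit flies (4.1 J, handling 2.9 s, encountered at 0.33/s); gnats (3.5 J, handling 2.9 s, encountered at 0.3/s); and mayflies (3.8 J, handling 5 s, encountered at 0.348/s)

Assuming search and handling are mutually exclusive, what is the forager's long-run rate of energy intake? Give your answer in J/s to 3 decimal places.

0.769 J/s

R = (0.104×2.8 + 0.33×4.1 + 0.3×3.5 + 0.348×3.8) / (1 + 0.104×6.3 + 0.33×2.9 + 0.3×2.9 + 0.348×5) = 4.017/5.222 = 0.7691 J/s.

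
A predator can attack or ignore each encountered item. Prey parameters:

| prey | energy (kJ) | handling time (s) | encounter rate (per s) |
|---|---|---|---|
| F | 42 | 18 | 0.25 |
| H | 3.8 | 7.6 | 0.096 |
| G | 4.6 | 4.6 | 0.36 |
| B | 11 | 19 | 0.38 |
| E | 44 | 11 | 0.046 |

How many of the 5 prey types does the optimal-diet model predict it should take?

Profitabilities (E/h, kJ/s): E 4, F 2.33, G 1, B 0.579, H 0.5. Add prey in this order while the next type's profitability exceeds the intake rate on those already taken.
Rate on top 1: 1.344. F: 2.33 > 1.344 → include.
Rate on top 2: 2.085. G: 1 < 2.085 → exclude; stop.
Optimal diet: E, F — 2 of 5 types.

2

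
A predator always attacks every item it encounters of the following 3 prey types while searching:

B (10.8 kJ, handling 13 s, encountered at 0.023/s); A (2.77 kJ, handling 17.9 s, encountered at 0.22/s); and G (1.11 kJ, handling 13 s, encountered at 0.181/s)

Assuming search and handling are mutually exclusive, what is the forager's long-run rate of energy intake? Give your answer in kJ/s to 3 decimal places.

R = Σλ_iE_i / (1 + Σλ_ih_i)
Numerator: 0.023×10.8 + 0.22×2.77 + 0.181×1.11 = 1.059
Denominator: 1 + 0.023×13 + 0.22×17.9 + 0.181×13 = 7.59
R = 1.059/7.59 = 0.1395 kJ/s

0.139 kJ/s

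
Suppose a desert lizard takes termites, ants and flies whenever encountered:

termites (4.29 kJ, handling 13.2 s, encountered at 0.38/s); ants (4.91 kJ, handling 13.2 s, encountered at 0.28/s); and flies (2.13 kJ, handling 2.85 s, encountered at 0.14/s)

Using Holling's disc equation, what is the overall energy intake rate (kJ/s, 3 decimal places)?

R = (0.38×4.29 + 0.28×4.91 + 0.14×2.13) / (1 + 0.38×13.2 + 0.28×13.2 + 0.14×2.85) = 3.303/10.11 = 0.3267 kJ/s.

0.327 kJ/s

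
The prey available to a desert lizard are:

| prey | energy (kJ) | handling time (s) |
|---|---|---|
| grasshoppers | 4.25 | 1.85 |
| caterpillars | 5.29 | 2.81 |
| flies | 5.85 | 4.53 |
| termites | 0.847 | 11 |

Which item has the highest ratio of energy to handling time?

Profitability E/h (kJ/s): grasshoppers = 4.25/1.85 = 2.3, caterpillars = 5.29/2.81 = 1.88, flies = 5.85/4.53 = 1.29, termites = 0.847/11 = 0.077.
Ranked: grasshoppers > caterpillars > flies > termites.

grasshoppers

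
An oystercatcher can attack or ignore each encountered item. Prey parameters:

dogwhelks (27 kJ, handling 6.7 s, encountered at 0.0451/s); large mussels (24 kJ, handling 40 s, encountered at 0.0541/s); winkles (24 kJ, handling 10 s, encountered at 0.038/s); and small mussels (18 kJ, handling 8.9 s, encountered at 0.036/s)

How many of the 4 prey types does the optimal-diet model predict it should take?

3

E/h in descending order: dogwhelks 4.03, winkles 2.4, small mussels 2.02, large mussels 0.6 kJ/s. The optimal diet is the largest prefix of this list for which every included type satisfies E_i/h_i > R on the types above it.
Rate on top 1: 0.9351. winkles: 2.4 > 0.9351 → include.
Rate on top 2: 1.266. small mussels: 2.02 > 1.266 → include.
Rate on top 3: 1.387. large mussels: 0.6 < 1.387 → exclude; stop.
Optimal diet: dogwhelks, winkles, small mussels — 3 of 4 types.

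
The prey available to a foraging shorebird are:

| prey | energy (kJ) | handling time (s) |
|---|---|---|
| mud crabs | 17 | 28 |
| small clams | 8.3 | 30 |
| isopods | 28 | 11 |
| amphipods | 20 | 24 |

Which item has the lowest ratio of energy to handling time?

small clams

In descending order of E/h:
isopods: 28/11 = 2.55 kJ/s
amphipods: 20/24 = 0.833 kJ/s
mud crabs: 17/28 = 0.607 kJ/s
small clams: 8.3/30 = 0.277 kJ/s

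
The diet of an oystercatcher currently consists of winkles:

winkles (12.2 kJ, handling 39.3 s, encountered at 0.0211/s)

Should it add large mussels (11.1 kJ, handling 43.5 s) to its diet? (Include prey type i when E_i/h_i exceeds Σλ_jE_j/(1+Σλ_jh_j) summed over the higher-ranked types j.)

Intake rate on the current diet: R = (0.0211×12.2) / (1 + 0.0211×39.3) = 0.2574/1.829 = 0.1407 kJ/s.
Profitability of large mussels: 11.1/43.5 = 0.2552 kJ/s.
0.2552 > 0.1407, so adding large mussels raises the average — include it.

Yes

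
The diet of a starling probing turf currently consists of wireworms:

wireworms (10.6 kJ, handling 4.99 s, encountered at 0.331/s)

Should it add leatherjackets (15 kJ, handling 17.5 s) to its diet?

Current rate: (0.331×10.6)/(1 + 0.331×4.99) = 1.323 kJ/s.
Profitability of leatherjackets: 15/17.5 = 0.8571 kJ/s.
Since 0.8571 < R, time spent handling leatherjackets is better spent searching.

No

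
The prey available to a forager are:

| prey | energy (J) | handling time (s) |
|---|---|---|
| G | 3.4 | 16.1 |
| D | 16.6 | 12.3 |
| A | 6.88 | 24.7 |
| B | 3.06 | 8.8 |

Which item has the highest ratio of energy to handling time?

In descending order of E/h:
D: 16.6/12.3 = 1.35 J/s
B: 3.06/8.8 = 0.348 J/s
A: 6.88/24.7 = 0.279 J/s
G: 3.4/16.1 = 0.211 J/s

D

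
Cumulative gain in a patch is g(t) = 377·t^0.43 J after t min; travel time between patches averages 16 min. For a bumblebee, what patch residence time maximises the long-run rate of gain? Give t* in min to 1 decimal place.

Maximise g(t)/(T+t): set derivative to zero → g'(t)(T+t) = g(t).
g'(t) = 0.43·377·t^-0.57. Setting 0.43·377·t^-0.57 = 377·t^0.43/(16+t) gives 0.43(16+t) = t, so 0.57·t = 0.43×16.
t* = 0.43×16/0.57 = 12.07 min.

12.1 min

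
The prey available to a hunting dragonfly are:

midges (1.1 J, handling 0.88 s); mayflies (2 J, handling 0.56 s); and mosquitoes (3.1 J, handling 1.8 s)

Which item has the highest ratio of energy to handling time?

mayflies

In descending order of E/h:
mayflies: 2/0.56 = 3.57 J/s
mosquitoes: 3.1/1.8 = 1.72 J/s
midges: 1.1/0.88 = 1.25 J/s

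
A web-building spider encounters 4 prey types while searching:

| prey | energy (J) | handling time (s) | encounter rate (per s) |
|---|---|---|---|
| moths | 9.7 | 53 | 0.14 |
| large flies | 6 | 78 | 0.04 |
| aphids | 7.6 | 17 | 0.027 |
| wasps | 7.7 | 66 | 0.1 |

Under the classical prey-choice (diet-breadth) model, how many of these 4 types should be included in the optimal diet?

Rank by E/h (J/s): aphids 0.447, moths 0.183, wasps 0.117, large flies 0.0769. Include each in turn until the next type's E/h falls below the running intake rate.
Rate on top 1: 0.1406. moths: 0.183 > 0.1406 → include.
Rate on top 2: 0.1761. wasps: 0.117 < 0.1761 → exclude; stop.
Optimal diet: aphids, moths — 2 of 4 types.

2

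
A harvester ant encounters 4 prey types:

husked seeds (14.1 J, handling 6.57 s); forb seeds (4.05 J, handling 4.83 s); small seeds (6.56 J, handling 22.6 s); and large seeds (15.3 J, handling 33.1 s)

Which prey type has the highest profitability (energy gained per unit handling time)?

Profitability E/h (J/s): husked seeds = 14.1/6.57 = 2.15, forb seeds = 4.05/4.83 = 0.839, small seeds = 6.56/22.6 = 0.29, large seeds = 15.3/33.1 = 0.462.
Ranked: husked seeds > forb seeds > large seeds > small seeds.

husked seeds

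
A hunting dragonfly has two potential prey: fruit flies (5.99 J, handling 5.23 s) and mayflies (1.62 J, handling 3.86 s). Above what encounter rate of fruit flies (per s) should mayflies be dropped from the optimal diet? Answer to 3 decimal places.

The zero-one rule: include mayflies iff E₂/h₂ > λE₁/(1+λh₁). Equality gives the switch point.
λE₁h₂ = E₂ + λE₂h₁ ⇒ λ = E₂/(E₁h₂ − E₂h₁) = 1.62/(23.12 − 8.473) = 0.1106 per s.

0.111 per s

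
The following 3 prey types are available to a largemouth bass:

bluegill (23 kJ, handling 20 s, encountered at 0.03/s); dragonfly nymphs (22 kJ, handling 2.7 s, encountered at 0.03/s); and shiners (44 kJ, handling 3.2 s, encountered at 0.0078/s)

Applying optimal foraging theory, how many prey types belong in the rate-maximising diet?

3

Profitabilities (E/h, kJ/s): shiners 13.8, dragonfly nymphs 8.15, bluegill 1.15. Add prey in this order while the next type's profitability exceeds the intake rate on those already taken.
Rate on top 1: 0.3348. dragonfly nymphs: 8.15 > 0.3348 → include.
Rate on top 2: 0.9071. bluegill: 1.15 > 0.9071 → include.
Optimal diet: shiners, dragonfly nymphs, bluegill — 3 of 3 types.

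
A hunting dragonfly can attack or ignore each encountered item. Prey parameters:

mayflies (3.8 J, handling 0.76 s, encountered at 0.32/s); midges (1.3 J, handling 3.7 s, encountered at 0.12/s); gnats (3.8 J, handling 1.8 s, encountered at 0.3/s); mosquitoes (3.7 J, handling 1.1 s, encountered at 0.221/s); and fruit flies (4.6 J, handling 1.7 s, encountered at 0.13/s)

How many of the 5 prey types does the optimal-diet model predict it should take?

4

E/h in descending order: mayflies 5, mosquitoes 3.36, fruit flies 2.71, gnats 2.11, midges 0.351 J/s. The optimal diet is the largest prefix of this list for which every included type satisfies E_i/h_i > R on the types above it.
Rate on top 1: 0.9781. mosquitoes: 3.36 > 0.9781 → include.
Rate on top 2: 1.368. fruit flies: 2.71 > 1.368 → include.
Rate on top 3: 1.541. gnats: 2.11 > 1.541 → include.
Rate on top 4: 1.678. midges: 0.351 < 1.678 → exclude; stop.
Optimal diet: mayflies, mosquitoes, fruit flies, gnats — 4 of 5 types.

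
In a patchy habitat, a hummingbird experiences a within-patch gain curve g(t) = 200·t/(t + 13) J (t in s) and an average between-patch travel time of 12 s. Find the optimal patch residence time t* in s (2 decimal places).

12.49 s

Maximise g(t)/(T+t): set derivative to zero → g'(t)(T+t) = g(t).
g'(t) = 200·13/(t + 13)². Setting 200·13/(t+13)² = 200t/[(t+13)(12+t)] gives 13(12+t) = t(t+13), so t² = 13×12 = 156.
t* = √156 = 12.49 s.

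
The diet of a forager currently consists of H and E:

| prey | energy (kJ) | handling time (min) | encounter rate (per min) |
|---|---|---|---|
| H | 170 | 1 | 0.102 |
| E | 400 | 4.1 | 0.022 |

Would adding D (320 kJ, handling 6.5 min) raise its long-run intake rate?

Yes

On H and E alone, R = ΣλE/(1+Σλh) = 26.14/1.192 = 21.93 kJ/min.
Profitability of D: 320/6.5 = 49.23 kJ/min.
49.23 > 21.93, so adding D raises the average — include it.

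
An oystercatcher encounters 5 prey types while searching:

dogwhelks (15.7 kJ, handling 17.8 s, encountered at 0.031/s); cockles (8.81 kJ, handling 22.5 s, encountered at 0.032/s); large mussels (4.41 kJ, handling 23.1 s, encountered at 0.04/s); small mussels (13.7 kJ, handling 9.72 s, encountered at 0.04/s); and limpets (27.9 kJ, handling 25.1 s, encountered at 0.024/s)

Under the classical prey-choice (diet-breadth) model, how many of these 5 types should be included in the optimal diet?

3

E/h in descending order: small mussels 1.41, limpets 1.11, dogwhelks 0.882, cockles 0.392, large mussels 0.191 kJ/s. The optimal diet is the largest prefix of this list for which every included type satisfies E_i/h_i > R on the types above it.
Rate on top 1: 0.3946. limpets: 1.11 > 0.3946 → include.
Rate on top 2: 0.6115. dogwhelks: 0.882 > 0.6115 → include.
Rate on top 3: 0.6702. cockles: 0.392 < 0.6702 → exclude; stop.
Optimal diet: small mussels, limpets, dogwhelks — 3 of 5 types.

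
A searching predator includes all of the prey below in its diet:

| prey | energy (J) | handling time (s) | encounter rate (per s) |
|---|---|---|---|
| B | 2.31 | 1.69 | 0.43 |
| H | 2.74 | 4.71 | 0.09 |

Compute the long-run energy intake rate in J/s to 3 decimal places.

Energy encountered per unit search time: 0.43×2.31 + 0.09×2.74 = 1.24 J/s.
Handling time per unit search time: 0.43×1.69 + 0.09×4.71 = 1.151.
Rate = 1.24/(1 + 1.151) = 0.5765 J/s.

0.577 J/s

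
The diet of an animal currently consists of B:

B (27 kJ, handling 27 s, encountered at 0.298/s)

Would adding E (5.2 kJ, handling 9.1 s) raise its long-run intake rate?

No

Intake rate on the current diet: R = (0.298×27) / (1 + 0.298×27) = 8.046/9.046 = 0.8895 kJ/s.
E: E/h = 5.2/9.1 = 0.5714 kJ/s.
Since 0.5714 < R, time spent handling E is better spent searching.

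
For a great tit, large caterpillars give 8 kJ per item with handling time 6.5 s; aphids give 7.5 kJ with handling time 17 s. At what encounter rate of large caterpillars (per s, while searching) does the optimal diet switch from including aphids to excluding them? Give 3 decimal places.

Drop aphids once their profitability E₂/h₂ falls below the rate achievable on large caterpillars alone: E₂/h₂ = λE₁/(1 + λh₁).
Solve for λ: λE₁h₂ = E₂(1 + λh₁) → λ(E₁h₂ − E₂h₁) = E₂ → λ = E₂/(E₁h₂ − E₂h₁).
λ = 7.5/(8×17 − 7.5×6.5) = 7.5/87.25 = 0.08596 per s.

0.086 per s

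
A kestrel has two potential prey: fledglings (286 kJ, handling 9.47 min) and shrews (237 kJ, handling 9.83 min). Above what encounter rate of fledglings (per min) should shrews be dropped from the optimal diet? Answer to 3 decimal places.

0.418 per min

Drop shrews once their profitability E₂/h₂ falls below the rate achievable on fledglings alone: E₂/h₂ = λE₁/(1 + λh₁).
Solve for λ: λE₁h₂ = E₂(1 + λh₁) → λ(E₁h₂ − E₂h₁) = E₂ → λ = E₂/(E₁h₂ − E₂h₁).
λ = 237/(286×9.83 − 237×9.47) = 237/567 = 0.418 per min.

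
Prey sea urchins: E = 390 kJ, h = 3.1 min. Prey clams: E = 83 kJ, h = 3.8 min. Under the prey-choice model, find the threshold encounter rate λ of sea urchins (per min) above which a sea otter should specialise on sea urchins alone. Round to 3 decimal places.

Drop clams once their profitability E₂/h₂ falls below the rate achievable on sea urchins alone: E₂/h₂ = λE₁/(1 + λh₁).
Solve for λ: λE₁h₂ = E₂(1 + λh₁) → λ(E₁h₂ − E₂h₁) = E₂ → λ = E₂/(E₁h₂ − E₂h₁).
λ = 83/(390×3.8 − 83×3.1) = 83/1225 = 0.06777 per min.

0.068 per min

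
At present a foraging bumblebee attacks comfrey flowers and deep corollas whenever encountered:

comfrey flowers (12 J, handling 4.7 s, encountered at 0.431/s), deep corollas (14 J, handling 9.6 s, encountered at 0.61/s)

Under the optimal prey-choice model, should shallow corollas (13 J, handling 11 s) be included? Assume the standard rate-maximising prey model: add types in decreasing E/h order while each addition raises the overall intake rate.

Current rate: (0.431×12 + 0.61×14)/(1 + 0.431×4.7 + 0.61×9.6) = 1.544 J/s.
shallow corollas: E/h = 13/11 = 1.182 J/s.
1.182 < 1.544, so adding shallow corollas would lower the average — exclude it.

No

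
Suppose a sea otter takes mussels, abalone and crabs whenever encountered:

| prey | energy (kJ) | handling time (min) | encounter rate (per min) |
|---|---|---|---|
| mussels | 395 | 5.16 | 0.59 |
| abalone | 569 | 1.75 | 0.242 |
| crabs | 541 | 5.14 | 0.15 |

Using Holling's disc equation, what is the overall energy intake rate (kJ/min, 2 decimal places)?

86.26 kJ/min

R = Σλ_iE_i / (1 + Σλ_ih_i)
Numerator: 0.59×395 + 0.242×569 + 0.15×541 = 451.9
Denominator: 1 + 0.59×5.16 + 0.242×1.75 + 0.15×5.14 = 5.239
R = 451.9/5.239 = 86.26 kJ/min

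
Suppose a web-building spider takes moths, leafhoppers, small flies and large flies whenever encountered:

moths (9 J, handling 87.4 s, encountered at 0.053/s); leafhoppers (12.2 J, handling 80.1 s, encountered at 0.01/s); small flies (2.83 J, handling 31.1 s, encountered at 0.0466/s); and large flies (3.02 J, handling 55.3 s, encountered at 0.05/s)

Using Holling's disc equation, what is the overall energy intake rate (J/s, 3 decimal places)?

R = (0.053×9 + 0.01×12.2 + 0.0466×2.83 + 0.05×3.02) / (1 + 0.053×87.4 + 0.01×80.1 + 0.0466×31.1 + 0.05×55.3) = 0.8819/10.65 = 0.08283 J/s.

0.083 J/s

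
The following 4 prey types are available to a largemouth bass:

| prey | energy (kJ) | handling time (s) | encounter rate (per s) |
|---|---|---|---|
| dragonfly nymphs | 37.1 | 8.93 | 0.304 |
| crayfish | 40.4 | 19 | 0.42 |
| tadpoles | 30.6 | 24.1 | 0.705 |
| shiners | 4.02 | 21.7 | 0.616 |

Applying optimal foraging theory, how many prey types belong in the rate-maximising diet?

1

Rank by E/h (kJ/s): dragonfly nymphs 4.15, crayfish 2.13, tadpoles 1.27, shiners 0.185. Include each in turn until the next type's E/h falls below the running intake rate.
Rate on top 1: 3.036. crayfish: 2.13 < 3.036 → exclude; stop.
Optimal diet: dragonfly nymphs — 1 of 4 types.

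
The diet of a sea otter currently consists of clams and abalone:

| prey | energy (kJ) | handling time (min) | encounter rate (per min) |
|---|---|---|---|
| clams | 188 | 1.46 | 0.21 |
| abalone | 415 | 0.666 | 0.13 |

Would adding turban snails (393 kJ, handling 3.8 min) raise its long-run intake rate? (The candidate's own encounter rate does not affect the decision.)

Yes

Intake rate on the current diet: R = (0.21×188 + 0.13×415) / (1 + 0.21×1.46 + 0.13×0.666) = 93.43/1.393 = 67.06 kJ/min.
turban snails: E/h = 393/3.8 = 103.4 kJ/min.
Since 103.4 > R, including turban snails increases the long-run rate.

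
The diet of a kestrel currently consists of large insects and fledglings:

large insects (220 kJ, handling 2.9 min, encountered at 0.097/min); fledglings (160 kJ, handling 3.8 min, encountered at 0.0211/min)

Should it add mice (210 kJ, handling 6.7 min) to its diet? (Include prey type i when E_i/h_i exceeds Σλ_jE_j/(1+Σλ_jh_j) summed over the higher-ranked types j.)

Current rate: (0.097×220 + 0.0211×160)/(1 + 0.097×2.9 + 0.0211×3.8) = 18.15 kJ/min.
Profitability of mice: 210/6.7 = 31.34 kJ/min.
Since 31.34 > R, including mice increases the long-run rate.

Yes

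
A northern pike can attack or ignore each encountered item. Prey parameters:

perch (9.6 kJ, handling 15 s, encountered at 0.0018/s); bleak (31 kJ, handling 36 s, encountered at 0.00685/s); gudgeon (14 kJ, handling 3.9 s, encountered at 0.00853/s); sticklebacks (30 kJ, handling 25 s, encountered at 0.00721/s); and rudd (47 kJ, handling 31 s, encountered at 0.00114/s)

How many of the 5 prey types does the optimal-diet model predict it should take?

5

E/h in descending order: gudgeon 3.59, rudd 1.52, sticklebacks 1.2, bleak 0.861, perch 0.64 kJ/s. The optimal diet is the largest prefix of this list for which every included type satisfies E_i/h_i > R on the types above it.
Rate on top 1: 0.1156. rudd: 1.52 > 0.1156 → include.
Rate on top 2: 0.1619. sticklebacks: 1.2 > 0.1619 → include.
Rate on top 3: 0.3117. bleak: 0.861 > 0.3117 → include.
Rate on top 4: 0.4023. perch: 0.64 > 0.4023 → include.
Optimal diet: gudgeon, rudd, sticklebacks, bleak, perch — 5 of 5 types.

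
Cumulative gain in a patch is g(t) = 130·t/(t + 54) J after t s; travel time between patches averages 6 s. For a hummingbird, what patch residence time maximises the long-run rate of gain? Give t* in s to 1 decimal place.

18.0 s

By the marginal value theorem, leave when the instantaneous gain rate g'(t) equals the habitat-wide average g(t)/(T + t).
g'(t) = 130·54/(t + 54)². Setting 130·54/(t+54)² = 130t/[(t+54)(6+t)] gives 54(6+t) = t(t+54), so t² = 54×6 = 324.
t* = √324 = 18 s.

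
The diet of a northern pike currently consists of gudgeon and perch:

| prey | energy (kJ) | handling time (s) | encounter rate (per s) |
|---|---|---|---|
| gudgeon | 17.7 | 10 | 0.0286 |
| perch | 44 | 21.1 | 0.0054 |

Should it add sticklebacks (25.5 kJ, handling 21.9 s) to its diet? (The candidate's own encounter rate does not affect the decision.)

Intake rate on the current diet: R = (0.0286×17.7 + 0.0054×44) / (1 + 0.0286×10 + 0.0054×21.1) = 0.7438/1.4 = 0.5313 kJ/s.
sticklebacks: E/h = 25.5/21.9 = 1.164 kJ/s.
Since 1.164 > R, including sticklebacks increases the long-run rate.

Yes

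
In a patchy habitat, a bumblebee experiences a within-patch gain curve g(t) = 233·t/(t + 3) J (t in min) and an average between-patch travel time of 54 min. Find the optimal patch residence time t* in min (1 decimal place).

Maximise g(t)/(T+t): set derivative to zero → g'(t)(T+t) = g(t).
g'(t) = 233·3/(t + 3)². Setting 233·3/(t+3)² = 233t/[(t+3)(54+t)] gives 3(54+t) = t(t+3), so t² = 3×54 = 162.
t* = √162 = 12.73 min.

12.7 min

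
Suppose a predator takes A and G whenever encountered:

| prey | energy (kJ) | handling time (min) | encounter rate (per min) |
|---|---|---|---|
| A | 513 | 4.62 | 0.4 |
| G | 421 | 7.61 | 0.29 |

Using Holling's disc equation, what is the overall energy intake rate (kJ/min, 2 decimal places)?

64.75 kJ/min

R = (0.4×513 + 0.29×421) / (1 + 0.4×4.62 + 0.29×7.61) = 327.3/5.055 = 64.75 kJ/min.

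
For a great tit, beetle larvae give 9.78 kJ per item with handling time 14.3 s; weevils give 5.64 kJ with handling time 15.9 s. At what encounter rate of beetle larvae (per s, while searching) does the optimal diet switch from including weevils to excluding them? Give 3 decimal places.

Drop weevils once their profitability E₂/h₂ falls below the rate achievable on beetle larvae alone: E₂/h₂ = λE₁/(1 + λh₁).
Solve for λ: λE₁h₂ = E₂(1 + λh₁) → λ(E₁h₂ − E₂h₁) = E₂ → λ = E₂/(E₁h₂ − E₂h₁).
λ = 5.64/(9.78×15.9 − 5.64×14.3) = 5.64/74.85 = 0.07535 per s.

0.075 per s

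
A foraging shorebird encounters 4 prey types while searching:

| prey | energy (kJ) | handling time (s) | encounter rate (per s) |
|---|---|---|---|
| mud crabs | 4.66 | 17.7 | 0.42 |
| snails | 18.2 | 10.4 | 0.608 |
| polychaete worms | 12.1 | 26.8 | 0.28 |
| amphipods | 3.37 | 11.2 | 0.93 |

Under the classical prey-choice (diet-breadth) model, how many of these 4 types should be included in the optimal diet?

1

Rank by E/h (kJ/s): snails 1.75, polychaete worms 0.451, amphipods 0.301, mud crabs 0.263. Include each in turn until the next type's E/h falls below the running intake rate.
Rate on top 1: 1.511. polychaete worms: 0.451 < 1.511 → exclude; stop.
Optimal diet: snails — 1 of 4 types.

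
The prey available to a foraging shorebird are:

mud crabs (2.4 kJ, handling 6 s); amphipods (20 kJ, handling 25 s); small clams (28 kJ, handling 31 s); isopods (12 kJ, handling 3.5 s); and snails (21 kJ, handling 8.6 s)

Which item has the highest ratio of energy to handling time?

isopods

Profitability E/h (kJ/s): mud crabs = 2.4/6 = 0.4, amphipods = 20/25 = 0.8, small clams = 28/31 = 0.903, isopods = 12/3.5 = 3.43, snails = 21/8.6 = 2.44.
Ranked: isopods > snails > small clams > amphipods > mud crabs.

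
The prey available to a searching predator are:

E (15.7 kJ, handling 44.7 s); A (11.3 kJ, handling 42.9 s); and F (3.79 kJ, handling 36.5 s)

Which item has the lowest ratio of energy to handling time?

In descending order of E/h:
E: 15.7/44.7 = 0.351 kJ/s
A: 11.3/42.9 = 0.263 kJ/s
F: 3.79/36.5 = 0.104 kJ/s

F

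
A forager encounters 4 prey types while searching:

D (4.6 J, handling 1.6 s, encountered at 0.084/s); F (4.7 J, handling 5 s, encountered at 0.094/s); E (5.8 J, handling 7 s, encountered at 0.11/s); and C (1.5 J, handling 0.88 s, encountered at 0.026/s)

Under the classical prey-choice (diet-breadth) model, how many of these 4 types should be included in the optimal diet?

4

Profitabilities (E/h, J/s): D 2.87, C 1.7, F 0.94, E 0.829. Add prey in this order while the next type's profitability exceeds the intake rate on those already taken.
Rate on top 1: 0.3406. C: 1.7 > 0.3406 → include.
Rate on top 2: 0.3676. F: 0.94 > 0.3676 → include.
Rate on top 3: 0.5329. E: 0.829 > 0.5329 → include.
Optimal diet: D, C, F, E — 4 of 4 types.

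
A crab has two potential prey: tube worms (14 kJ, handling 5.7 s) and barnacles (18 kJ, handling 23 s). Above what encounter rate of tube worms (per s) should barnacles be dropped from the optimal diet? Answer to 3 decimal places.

The zero-one rule: include barnacles iff E₂/h₂ > λE₁/(1+λh₁). Equality gives the switch point.
λE₁h₂ = E₂ + λE₂h₁ ⇒ λ = E₂/(E₁h₂ − E₂h₁) = 18/(322 − 102.6) = 0.08204 per s.

0.082 per s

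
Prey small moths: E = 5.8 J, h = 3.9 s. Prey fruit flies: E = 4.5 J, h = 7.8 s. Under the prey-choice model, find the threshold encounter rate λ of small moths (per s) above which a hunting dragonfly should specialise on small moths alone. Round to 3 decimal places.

The zero-one rule: include fruit flies iff E₂/h₂ > λE₁/(1+λh₁). Equality gives the switch point.
λE₁h₂ = E₂ + λE₂h₁ ⇒ λ = E₂/(E₁h₂ − E₂h₁) = 4.5/(45.24 − 17.55) = 0.1625 per s.

0.163 per s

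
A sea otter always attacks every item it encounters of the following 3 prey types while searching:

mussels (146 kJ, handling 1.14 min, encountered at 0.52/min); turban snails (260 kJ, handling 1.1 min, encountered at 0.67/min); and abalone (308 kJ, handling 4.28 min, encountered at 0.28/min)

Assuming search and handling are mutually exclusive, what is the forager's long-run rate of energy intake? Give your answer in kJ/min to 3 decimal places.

R = Σλ_iE_i / (1 + Σλ_ih_i)
Numerator: 0.52×146 + 0.67×260 + 0.28×308 = 336.4
Denominator: 1 + 0.52×1.14 + 0.67×1.1 + 0.28×4.28 = 3.528
R = 336.4/3.528 = 95.33 kJ/min

95.335 kJ/min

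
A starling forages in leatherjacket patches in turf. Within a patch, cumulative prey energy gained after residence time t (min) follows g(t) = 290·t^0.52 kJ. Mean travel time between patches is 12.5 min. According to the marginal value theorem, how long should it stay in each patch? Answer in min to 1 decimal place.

By the marginal value theorem, leave when the instantaneous gain rate g'(t) equals the habitat-wide average g(t)/(T + t).
g'(t) = 0.52·290·t^-0.48. Setting 0.52·290·t^-0.48 = 290·t^0.52/(12.5+t) gives 0.52(12.5+t) = t, so 0.48·t = 0.52×12.5.
t* = 0.52×12.5/0.48 = 13.54 min.

13.5 min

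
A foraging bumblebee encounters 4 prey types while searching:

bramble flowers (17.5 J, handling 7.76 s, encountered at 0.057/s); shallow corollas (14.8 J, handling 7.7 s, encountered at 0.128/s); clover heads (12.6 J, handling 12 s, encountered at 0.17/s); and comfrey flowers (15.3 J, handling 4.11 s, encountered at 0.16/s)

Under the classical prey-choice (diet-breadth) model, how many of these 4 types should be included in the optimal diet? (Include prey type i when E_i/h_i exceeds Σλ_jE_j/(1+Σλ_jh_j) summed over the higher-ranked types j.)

Rank by E/h (J/s): comfrey flowers 3.72, bramble flowers 2.26, shallow corollas 1.92, clover heads 1.05. Include each in turn until the next type's E/h falls below the running intake rate.
Rate on top 1: 1.477. bramble flowers: 2.26 > 1.477 → include.
Rate on top 2: 1.641. shallow corollas: 1.92 > 1.641 → include.
Rate on top 3: 1.731. clover heads: 1.05 < 1.731 → exclude; stop.
Optimal diet: comfrey flowers, bramble flowers, shallow corollas — 3 of 4 types.

3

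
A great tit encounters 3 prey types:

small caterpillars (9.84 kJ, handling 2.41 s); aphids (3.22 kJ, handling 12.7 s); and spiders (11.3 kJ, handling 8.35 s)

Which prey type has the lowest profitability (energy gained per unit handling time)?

In descending order of E/h:
small caterpillars: 9.84/2.41 = 4.08 kJ/s
spiders: 11.3/8.35 = 1.35 kJ/s
aphids: 3.22/12.7 = 0.254 kJ/s

aphids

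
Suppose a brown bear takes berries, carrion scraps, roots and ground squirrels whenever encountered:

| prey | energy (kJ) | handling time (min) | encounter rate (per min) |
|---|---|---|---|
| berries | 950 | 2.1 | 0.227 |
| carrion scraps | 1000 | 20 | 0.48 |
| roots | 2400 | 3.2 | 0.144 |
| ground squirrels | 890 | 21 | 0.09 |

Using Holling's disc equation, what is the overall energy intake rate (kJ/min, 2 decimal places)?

R = Σλ_iE_i / (1 + Σλ_ih_i)
Numerator: 0.227×950 + 0.48×1000 + 0.144×2400 + 0.09×890 = 1121
Denominator: 1 + 0.227×2.1 + 0.48×20 + 0.144×3.2 + 0.09×21 = 13.43
R = 1121/13.43 = 83.51 kJ/min

83.51 kJ/min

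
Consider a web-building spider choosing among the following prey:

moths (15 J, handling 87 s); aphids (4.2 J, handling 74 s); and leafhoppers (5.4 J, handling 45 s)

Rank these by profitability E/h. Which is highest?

In descending order of E/h:
moths: 15/87 = 0.172 J/s
leafhoppers: 5.4/45 = 0.12 J/s
aphids: 4.2/74 = 0.0568 J/s

moths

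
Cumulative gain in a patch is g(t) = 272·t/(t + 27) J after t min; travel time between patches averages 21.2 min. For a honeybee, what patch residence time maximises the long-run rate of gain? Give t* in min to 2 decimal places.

23.92 min

Maximise g(t)/(T+t): set derivative to zero → g'(t)(T+t) = g(t).
g'(t) = 272·27/(t + 27)². Setting 272·27/(t+27)² = 272t/[(t+27)(21.2+t)] gives 27(21.2+t) = t(t+27), so t² = 27×21.2 = 572.4.
t* = √572.4 = 23.92 min.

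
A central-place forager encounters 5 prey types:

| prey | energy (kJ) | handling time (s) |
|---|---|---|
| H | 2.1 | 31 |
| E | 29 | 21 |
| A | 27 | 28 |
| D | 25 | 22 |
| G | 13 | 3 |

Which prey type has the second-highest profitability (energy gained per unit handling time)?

Profitability E/h (kJ/s): H = 2.1/31 = 0.0677, E = 29/21 = 1.38, A = 27/28 = 0.964, D = 25/22 = 1.14, G = 13/3 = 4.33.
Ranked: G > E > D > A > H.

E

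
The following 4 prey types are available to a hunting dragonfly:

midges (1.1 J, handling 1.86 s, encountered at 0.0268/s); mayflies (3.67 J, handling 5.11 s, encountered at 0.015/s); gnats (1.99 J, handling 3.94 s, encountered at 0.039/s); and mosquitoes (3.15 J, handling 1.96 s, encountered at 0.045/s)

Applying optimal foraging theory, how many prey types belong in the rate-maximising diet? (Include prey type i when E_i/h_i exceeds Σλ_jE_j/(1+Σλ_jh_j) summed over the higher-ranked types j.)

4

Profitabilities (E/h, J/s): mosquitoes 1.61, mayflies 0.718, midges 0.591, gnats 0.505. Add prey in this order while the next type's profitability exceeds the intake rate on those already taken.
Rate on top 1: 0.1303. mayflies: 0.718 > 0.1303 → include.
Rate on top 2: 0.1689. midges: 0.591 > 0.1689 → include.
Rate on top 3: 0.1863. gnats: 0.505 > 0.1863 → include.
Optimal diet: mosquitoes, mayflies, midges, gnats — 4 of 4 types.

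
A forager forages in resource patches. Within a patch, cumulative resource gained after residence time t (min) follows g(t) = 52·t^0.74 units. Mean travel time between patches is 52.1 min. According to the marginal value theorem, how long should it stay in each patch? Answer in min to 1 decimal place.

148.3 min

By the marginal value theorem, leave when the instantaneous gain rate g'(t) equals the habitat-wide average g(t)/(T + t).
g'(t) = 0.74·52·t^-0.26. Setting 0.74·52·t^-0.26 = 52·t^0.74/(52.1+t) gives 0.74(52.1+t) = t, so 0.26·t = 0.74×52.1.
t* = 0.74×52.1/0.26 = 148.3 min.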